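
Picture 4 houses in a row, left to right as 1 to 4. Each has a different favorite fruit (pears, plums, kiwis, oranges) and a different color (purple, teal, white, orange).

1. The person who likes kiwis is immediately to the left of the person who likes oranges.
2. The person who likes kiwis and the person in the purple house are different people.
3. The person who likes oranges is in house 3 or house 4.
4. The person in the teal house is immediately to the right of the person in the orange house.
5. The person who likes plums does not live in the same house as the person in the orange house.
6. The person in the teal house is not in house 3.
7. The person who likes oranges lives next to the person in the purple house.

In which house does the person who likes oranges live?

3

The person who likes kiwis is narrowed to house 2 or 3; consider each.
Placing it in house 3 leads to a contradiction, so it's in house 2.
The person who likes oranges is in house 3 (clue 1).
Clue 7: the person in the purple house is in house 4.
That leaves teal as the color for house 2.
By clue 4, the person in the orange house is in house 1.
Clue 5 places the person who likes plums in house 4.
House 1 favorite fruit: only pears fits.
That leaves white as the color for house 3.
So: house 1 = pears/orange, house 2 = kiwis/teal, house 3 = oranges/white, house 4 = plums/purple.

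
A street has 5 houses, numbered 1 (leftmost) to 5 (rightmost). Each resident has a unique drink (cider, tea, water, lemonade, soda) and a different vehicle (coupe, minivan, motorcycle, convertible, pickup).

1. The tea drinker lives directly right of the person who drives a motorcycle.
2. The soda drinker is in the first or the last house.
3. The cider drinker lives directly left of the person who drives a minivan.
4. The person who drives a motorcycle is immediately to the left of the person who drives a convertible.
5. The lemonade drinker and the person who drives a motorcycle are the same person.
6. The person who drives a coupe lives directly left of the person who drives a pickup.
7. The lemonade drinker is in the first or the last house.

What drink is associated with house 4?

From clue 7, the lemonade drinker must be in house 1.
The only drink still possible for house 5 is soda.
By clue 5, the person who drives a motorcycle is in house 1.
The tea drinker is in house 2 (clue 1).
By clue 4, the person who drives a convertible is in house 2.
House 3 vehicle: only coupe fits.
Clue 6 places the person who drives a pickup in house 4.
House 5's vehicle must be minivan (nothing else left).
The cider drinker is in house 4 (clue 3).
The only drink still possible for house 3 is water.
So: house 1 = lemonade/motorcycle, house 2 = tea/convertible, house 3 = water/coupe, house 4 = cider/pickup, house 5 = soda/minivan.

cider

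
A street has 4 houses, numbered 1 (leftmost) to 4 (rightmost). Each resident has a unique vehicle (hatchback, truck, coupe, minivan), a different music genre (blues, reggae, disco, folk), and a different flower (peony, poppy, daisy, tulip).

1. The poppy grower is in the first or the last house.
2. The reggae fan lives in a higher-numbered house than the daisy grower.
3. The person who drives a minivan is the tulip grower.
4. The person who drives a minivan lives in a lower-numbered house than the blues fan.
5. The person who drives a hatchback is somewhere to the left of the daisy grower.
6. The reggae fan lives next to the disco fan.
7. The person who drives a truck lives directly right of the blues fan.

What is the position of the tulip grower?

1

So house 1 gets folk for music genre.
The person who drives a hatchback is narrowed to house 1 or 2; consider each.
Placing it in house 1 leads to a contradiction, so it's in house 2.
Clue 5: the daisy grower is in house 3.
House 1's vehicle must be minivan (nothing else left).
By clue 2, the reggae fan is in house 4.
Clue 3: the tulip grower is in house 1.
The disco fan is in house 3 (clue 6).
House 2's music genre must be blues (nothing else left).
That leaves peony as the flower for house 2.
House 4's flower must be poppy (nothing else left).
The person who drives a truck is in house 3 (clue 7).
That leaves coupe as the vehicle for house 4.
So: house 1 = minivan/folk/tulip, house 2 = hatchback/blues/peony, house 3 = truck/disco/daisy, house 4 = coupe/reggae/poppy.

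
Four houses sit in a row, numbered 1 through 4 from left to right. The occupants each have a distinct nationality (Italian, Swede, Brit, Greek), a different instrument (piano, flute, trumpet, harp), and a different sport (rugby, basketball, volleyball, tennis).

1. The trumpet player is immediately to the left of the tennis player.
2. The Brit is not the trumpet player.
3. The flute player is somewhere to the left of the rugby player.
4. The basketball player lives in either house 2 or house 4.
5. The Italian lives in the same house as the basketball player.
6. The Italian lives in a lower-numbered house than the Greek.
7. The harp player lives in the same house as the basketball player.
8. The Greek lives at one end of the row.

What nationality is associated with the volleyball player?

Brit

The Italian is in house 2 (clue 6).
The Greek is in house 4 (clue 8).
House 1's sport must be volleyball (nothing else left).
From clue 5, the basketball player must be in house 2.
Clue 7 places the harp player in house 2.
So house 4 gets piano for instrument.
Clue 1 places the trumpet player in house 3.
The tennis player is in house 4 (clue 1).
The Brit is in house 1 (clue 2).
House 3's nationality must be Swede (nothing else left).
House 1 instrument: only flute fits.
House 3's sport must be rugby (nothing else left).
So: house 1 = Brit/flute/volleyball, house 2 = Italian/harp/basketball, house 3 = Swede/trumpet/rugby, house 4 = Greek/piano/tennis.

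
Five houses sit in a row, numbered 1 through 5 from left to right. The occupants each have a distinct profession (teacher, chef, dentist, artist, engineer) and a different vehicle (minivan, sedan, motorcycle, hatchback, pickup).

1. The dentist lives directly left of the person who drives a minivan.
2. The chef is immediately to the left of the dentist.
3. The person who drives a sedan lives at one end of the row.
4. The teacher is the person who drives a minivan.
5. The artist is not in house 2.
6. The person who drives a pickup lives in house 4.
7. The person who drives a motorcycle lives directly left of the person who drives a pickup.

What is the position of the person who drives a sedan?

1

The person who drives a pickup is in house 4 (clue 6).
From clue 7, the person who drives a motorcycle must be in house 3.
From clue 1, the dentist must be in house 4.
Clue 1: the person who drives a minivan is in house 5.
From clue 2, the chef must be in house 3.
Clue 4: the teacher is in house 5.
House 1's profession must be artist (nothing else left).
House 2's profession must be engineer (nothing else left).
The only vehicle still possible for house 1 is sedan.
So house 2 gets hatchback for vehicle.
So: house 1 = artist/sedan, house 2 = engineer/hatchback, house 3 = chef/motorcycle, house 4 = dentist/pickup, house 5 = teacher/minivan.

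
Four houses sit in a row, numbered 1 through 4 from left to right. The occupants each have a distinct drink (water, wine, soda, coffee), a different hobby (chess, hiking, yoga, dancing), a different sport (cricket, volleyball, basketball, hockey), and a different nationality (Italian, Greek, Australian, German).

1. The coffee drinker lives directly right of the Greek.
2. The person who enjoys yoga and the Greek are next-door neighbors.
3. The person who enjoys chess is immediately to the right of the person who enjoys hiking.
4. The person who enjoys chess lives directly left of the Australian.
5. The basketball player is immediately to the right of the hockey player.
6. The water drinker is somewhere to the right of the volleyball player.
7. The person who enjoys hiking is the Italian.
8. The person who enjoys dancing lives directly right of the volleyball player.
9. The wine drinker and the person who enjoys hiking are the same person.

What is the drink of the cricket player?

The wine drinker is narrowed to house 1 or 2; consider each.
Placing it in house 2 leads to a contradiction, so it's in house 1.
Clue 9 places the person who enjoys hiking in house 1.
From clue 3, the person who enjoys chess must be in house 2.
Clue 4 places the Australian in house 3.
The Italian is in house 1 (clue 7).
House 4's nationality must be German (nothing else left).
The coffee drinker is in house 3 (clue 1).
By clue 2, the person who enjoys yoga is in house 3.
So house 4 gets dancing for hobby.
House 2's nationality must be Greek (nothing else left).
The water drinker is in house 4 (clue 6).
Clue 8: the volleyball player is in house 3.
The only drink still possible for house 2 is soda.
Clue 5 places the basketball player in house 2.
From clue 5, the hockey player must be in house 1.
House 4's sport must be cricket (nothing else left).
So: house 1 = wine/hiking/hockey/Italian, house 2 = soda/chess/basketball/Greek, house 3 = coffee/yoga/volleyball/Australian, house 4 = water/dancing/cricket/German.

water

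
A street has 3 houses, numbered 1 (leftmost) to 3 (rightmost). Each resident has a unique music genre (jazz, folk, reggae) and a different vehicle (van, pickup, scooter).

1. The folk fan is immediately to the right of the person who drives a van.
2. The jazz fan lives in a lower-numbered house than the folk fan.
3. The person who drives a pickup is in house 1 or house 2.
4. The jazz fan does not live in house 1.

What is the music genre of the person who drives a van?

jazz

From clue 4, the jazz fan must be in house 2.
That leaves reggae as the music genre for house 1.
House 3's music genre must be folk (nothing else left).
The only vehicle still possible for house 3 is scooter.
From clue 1, the person who drives a van must be in house 2.
House 1's vehicle must be pickup (nothing else left).
So: house 1 = reggae/pickup, house 2 = jazz/van, house 3 = folk/scooter.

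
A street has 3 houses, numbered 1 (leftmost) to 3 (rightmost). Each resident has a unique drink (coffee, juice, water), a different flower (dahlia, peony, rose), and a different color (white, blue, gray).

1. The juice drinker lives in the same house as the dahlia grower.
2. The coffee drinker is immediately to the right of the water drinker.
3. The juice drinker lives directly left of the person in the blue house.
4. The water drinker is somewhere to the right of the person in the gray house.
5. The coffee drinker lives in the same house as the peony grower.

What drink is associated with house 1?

By clue 4, the water drinker is in house 2.
By clue 4, the person in the gray house is in house 1.
That leaves juice as the drink for house 1.
That leaves coffee as the drink for house 3.
Clue 1 places the dahlia grower in house 1.
By clue 3, the person in the blue house is in house 2.
Clue 5: the peony grower is in house 3.
So house 2 gets rose for flower.
House 3 color: only white fits.
So: house 1 = juice/dahlia/gray, house 2 = water/rose/blue, house 3 = coffee/peony/white.

juice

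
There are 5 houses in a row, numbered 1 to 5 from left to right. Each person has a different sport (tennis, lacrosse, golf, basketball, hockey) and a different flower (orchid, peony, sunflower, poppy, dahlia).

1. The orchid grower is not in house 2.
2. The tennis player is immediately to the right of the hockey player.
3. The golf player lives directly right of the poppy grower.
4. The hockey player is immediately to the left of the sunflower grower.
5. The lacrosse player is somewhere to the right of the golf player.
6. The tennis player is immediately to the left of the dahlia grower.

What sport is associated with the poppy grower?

The golf player is narrowed to house 2 or 3 or 4; consider each.
Placing it in house 3 and house 4 leads to a contradiction, so it's in house 2.
From clue 3, the poppy grower must be in house 1.
The tennis player is in house 4 (clue 2).
Clue 2 places the hockey player in house 3.
From clue 4, the sunflower grower must be in house 4.
The dahlia grower is in house 5 (clue 6).
The only sport still possible for house 1 is basketball.
House 5 sport: only lacrosse fits.
House 2 flower: only peony fits.
The only flower still possible for house 3 is orchid.
So: house 1 = basketball/poppy, house 2 = golf/peony, house 3 = hockey/orchid, house 4 = tennis/sunflower, house 5 = lacrosse/dahlia.

basketball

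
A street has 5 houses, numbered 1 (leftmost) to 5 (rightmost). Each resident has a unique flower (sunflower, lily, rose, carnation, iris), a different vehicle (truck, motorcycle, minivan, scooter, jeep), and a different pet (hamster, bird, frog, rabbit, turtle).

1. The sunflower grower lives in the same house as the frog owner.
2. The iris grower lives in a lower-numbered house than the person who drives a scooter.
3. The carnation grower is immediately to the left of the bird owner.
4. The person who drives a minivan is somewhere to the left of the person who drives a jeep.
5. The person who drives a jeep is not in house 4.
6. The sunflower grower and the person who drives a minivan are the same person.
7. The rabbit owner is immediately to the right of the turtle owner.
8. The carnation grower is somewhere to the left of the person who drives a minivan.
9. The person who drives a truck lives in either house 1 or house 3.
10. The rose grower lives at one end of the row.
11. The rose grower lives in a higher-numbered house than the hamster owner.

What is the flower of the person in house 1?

By clue 11, the rose grower is in house 5.
The only pet still possible for house 5 is rabbit.
Clue 7: the turtle owner is in house 4.
That leaves hamster as the pet for house 1.
The carnation grower is narrowed to house 1 or 2; consider each.
Placing it in house 2 leads to a contradiction, so it's in house 1.
Clue 3 places the bird owner in house 2.
House 3 pet: only frog fits.
Clue 1: the sunflower grower is in house 3.
Clue 6: the person who drives a minivan is in house 3.
So house 2 gets motorcycle for vehicle.
House 4 vehicle: only scooter fits.
House 5 vehicle: only jeep fits.
The iris grower is in house 2 (clue 2).
So house 4 gets lily for flower.
House 1's vehicle must be truck (nothing else left).
So: house 1 = carnation/truck/hamster, house 2 = iris/motorcycle/bird, house 3 = sunflower/minivan/frog, house 4 = lily/scooter/turtle, house 5 = rose/jeep/rabbit.

carnation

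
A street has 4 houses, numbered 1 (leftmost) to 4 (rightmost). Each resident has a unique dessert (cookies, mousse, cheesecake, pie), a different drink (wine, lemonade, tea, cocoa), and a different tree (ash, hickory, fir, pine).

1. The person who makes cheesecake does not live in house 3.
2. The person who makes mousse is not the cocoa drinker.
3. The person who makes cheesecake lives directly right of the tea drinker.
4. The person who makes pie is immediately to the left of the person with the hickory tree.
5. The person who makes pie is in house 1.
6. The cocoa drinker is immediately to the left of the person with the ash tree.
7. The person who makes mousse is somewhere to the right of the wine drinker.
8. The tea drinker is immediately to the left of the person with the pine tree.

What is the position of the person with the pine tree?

4

Clue 5: the person who makes pie is in house 1.
That leaves lemonade as the drink for house 4.
House 1 tree: only fir fits.
The person with the hickory tree is in house 2 (clue 4).
The only tree still possible for house 3 is ash.
House 4's tree must be pine (nothing else left).
By clue 6, the cocoa drinker is in house 2.
The tea drinker is in house 3 (clue 8).
House 1's drink must be wine (nothing else left).
Clue 3 places the person who makes cheesecake in house 4.
House 2's dessert must be cookies (nothing else left).
House 3 dessert: only mousse fits.
So: house 1 = pie/wine/fir, house 2 = cookies/cocoa/hickory, house 3 = mousse/tea/ash, house 4 = cheesecake/lemonade/pine.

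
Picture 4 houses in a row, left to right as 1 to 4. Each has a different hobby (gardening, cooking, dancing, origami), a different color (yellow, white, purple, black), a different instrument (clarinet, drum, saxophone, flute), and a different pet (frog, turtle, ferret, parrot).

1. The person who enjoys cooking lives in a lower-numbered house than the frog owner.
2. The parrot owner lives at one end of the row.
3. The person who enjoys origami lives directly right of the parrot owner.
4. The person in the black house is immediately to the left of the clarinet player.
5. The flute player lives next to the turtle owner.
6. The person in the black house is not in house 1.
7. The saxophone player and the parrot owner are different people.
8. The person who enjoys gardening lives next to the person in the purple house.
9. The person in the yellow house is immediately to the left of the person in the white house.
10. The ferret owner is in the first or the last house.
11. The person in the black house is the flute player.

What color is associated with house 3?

black

From clue 3, the person who enjoys origami must be in house 2.
Clue 3 places the parrot owner in house 1.
So house 1 gets drum for instrument.
House 1 color: only yellow fits.
That leaves ferret as the pet for house 4.
The person who enjoys cooking is in house 1 (clue 1).
Clue 9: the person in the white house is in house 2.
House 3 color: only black fits.
House 4 color: only purple fits.
Clue 4 places the clarinet player in house 4.
The person who enjoys gardening is in house 3 (clue 8).
Clue 11: the flute player is in house 3.
So house 4 gets dancing for hobby.
House 2's instrument must be saxophone (nothing else left).
Clue 5 places the turtle owner in house 2.
House 3 pet: only frog fits.
So: house 1 = cooking/yellow/drum/parrot, house 2 = origami/white/saxophone/turtle, house 3 = gardening/black/flute/frog, house 4 = dancing/purple/clarinet/ferret.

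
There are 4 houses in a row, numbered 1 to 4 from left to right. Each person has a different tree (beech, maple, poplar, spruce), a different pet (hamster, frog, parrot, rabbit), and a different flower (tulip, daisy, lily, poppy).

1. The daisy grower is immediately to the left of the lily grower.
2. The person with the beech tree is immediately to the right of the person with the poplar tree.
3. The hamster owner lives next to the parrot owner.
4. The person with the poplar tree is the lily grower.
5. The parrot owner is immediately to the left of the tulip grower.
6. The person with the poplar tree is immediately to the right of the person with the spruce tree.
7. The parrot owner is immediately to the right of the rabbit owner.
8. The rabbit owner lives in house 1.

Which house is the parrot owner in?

2

Clue 8 places the rabbit owner in house 1.
Clue 7 places the parrot owner in house 2.
Clue 3: the hamster owner is in house 3.
By clue 5, the tulip grower is in house 3.
That leaves frog as the pet for house 4.
That leaves lily as the flower for house 2.
House 4 flower: only poppy fits.
By clue 4, the person with the poplar tree is in house 2.
Clue 6: the person with the spruce tree is in house 1.
So house 1 gets daisy for flower.
Clue 2 places the person with the beech tree in house 3.
The only tree still possible for house 4 is maple.
So: house 1 = spruce/rabbit/daisy, house 2 = poplar/parrot/lily, house 3 = beech/hamster/tulip, house 4 = maple/frog/poppy.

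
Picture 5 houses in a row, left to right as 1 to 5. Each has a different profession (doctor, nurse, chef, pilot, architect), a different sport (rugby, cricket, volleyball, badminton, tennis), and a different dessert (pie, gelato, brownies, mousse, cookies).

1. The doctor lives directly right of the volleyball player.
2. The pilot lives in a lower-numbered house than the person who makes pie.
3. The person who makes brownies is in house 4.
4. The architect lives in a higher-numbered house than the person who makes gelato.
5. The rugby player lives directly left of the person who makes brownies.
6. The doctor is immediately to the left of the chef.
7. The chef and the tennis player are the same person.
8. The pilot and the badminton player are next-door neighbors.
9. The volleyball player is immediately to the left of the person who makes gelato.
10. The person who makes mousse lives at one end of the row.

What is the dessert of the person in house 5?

pie

From clue 3, the person who makes brownies must be in house 4.
Clue 5: the rugby player is in house 3.
Clue 7: the chef is in house 4.
By clue 7, the tennis player is in house 4.
From clue 6, the doctor must be in house 3.
House 5's profession must be architect (nothing else left).
House 5's sport must be cricket (nothing else left).
Clue 1 places the volleyball player in house 2.
From clue 9, the person who makes gelato must be in house 3.
House 1 sport: only badminton fits.
The pilot is in house 2 (clue 8).
The only profession still possible for house 1 is nurse.
Clue 2 places the person who makes pie in house 5.
House 1's dessert must be mousse (nothing else left).
So house 2 gets cookies for dessert.
So: house 1 = nurse/badminton/mousse, house 2 = pilot/volleyball/cookies, house 3 = doctor/rugby/gelato, house 4 = chef/tennis/brownies, house 5 = architect/cricket/pie.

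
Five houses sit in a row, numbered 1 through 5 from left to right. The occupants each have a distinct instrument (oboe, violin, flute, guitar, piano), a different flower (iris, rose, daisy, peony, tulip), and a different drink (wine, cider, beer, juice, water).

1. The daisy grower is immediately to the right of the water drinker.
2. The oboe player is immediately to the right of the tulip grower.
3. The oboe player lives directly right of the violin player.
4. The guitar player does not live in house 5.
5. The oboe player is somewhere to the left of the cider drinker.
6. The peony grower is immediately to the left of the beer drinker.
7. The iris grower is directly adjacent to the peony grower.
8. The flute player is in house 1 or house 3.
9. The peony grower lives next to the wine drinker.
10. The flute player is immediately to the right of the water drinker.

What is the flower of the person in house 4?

By clue 10, the flute player is in house 3.
Clue 10 places the water drinker in house 2.
So house 5 gets piano for instrument.
Clue 1: the daisy grower is in house 3.
From clue 3, the oboe player must be in house 2.
From clue 3, the violin player must be in house 1.
So house 4 gets guitar for instrument.
House 1's flower must be tulip (nothing else left).
Clue 7 places the iris grower in house 5.
From clue 7, the peony grower must be in house 4.
That leaves rose as the flower for house 2.
House 1's drink must be juice (nothing else left).
House 4 drink: only cider fits.
Clue 6: the beer drinker is in house 5.
That leaves wine as the drink for house 3.
So: house 1 = violin/tulip/juice, house 2 = oboe/rose/water, house 3 = flute/daisy/wine, house 4 = guitar/peony/cider, house 5 = piano/iris/beer.

peony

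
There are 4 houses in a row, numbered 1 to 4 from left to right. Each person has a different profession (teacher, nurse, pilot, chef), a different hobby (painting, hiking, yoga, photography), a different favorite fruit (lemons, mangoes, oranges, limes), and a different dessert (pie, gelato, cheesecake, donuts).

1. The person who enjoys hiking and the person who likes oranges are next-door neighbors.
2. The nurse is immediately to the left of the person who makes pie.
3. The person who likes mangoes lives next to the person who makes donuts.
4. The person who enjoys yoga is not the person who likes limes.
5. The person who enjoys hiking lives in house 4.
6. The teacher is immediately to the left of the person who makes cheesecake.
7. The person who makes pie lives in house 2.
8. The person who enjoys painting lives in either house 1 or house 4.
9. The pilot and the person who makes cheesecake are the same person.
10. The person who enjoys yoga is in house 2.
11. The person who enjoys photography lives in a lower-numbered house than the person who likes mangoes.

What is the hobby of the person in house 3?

Clue 5: the person who enjoys hiking is in house 4.
From clue 7, the person who makes pie must be in house 2.
From clue 10, the person who enjoys yoga must be in house 2.
House 3's hobby must be photography (nothing else left).
Clue 1: the person who likes oranges is in house 3.
From clue 2, the nurse must be in house 1.
From clue 11, the person who likes mangoes must be in house 4.
The only hobby still possible for house 1 is painting.
So house 1 gets limes for favorite fruit.
House 2 favorite fruit: only lemons fits.
From clue 3, the person who makes donuts must be in house 3.
That leaves gelato as the dessert for house 1.
The only dessert still possible for house 4 is cheesecake.
From clue 6, the teacher must be in house 3.
Clue 9: the pilot is in house 4.
So house 2 gets chef for profession.
So: house 1 = nurse/painting/limes/gelato, house 2 = chef/yoga/lemons/pie, house 3 = teacher/photography/oranges/donuts, house 4 = pilot/hiking/mangoes/cheesecake.

photography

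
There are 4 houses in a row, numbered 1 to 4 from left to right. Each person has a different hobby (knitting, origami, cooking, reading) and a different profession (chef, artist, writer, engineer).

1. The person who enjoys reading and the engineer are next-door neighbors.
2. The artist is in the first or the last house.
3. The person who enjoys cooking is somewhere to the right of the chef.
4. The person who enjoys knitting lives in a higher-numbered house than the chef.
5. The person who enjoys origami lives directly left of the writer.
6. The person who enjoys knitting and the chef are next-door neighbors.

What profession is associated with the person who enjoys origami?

The artist is narrowed to house 1 or 4; consider each.
Placing it in house 1 leads to a contradiction, so it's in house 4.
The person who enjoys origami is narrowed to house 1 or 2; consider each.
Placing it in house 2 leads to a contradiction, so it's in house 1.
The writer is in house 2 (clue 5).
House 3's hobby must be cooking (nothing else left).
By clue 3, the chef is in house 1.
From clue 6, the person who enjoys knitting must be in house 2.
House 4 hobby: only reading fits.
House 3 profession: only engineer fits.
So: house 1 = origami/chef, house 2 = knitting/writer, house 3 = cooking/engineer, house 4 = reading/artist.

chef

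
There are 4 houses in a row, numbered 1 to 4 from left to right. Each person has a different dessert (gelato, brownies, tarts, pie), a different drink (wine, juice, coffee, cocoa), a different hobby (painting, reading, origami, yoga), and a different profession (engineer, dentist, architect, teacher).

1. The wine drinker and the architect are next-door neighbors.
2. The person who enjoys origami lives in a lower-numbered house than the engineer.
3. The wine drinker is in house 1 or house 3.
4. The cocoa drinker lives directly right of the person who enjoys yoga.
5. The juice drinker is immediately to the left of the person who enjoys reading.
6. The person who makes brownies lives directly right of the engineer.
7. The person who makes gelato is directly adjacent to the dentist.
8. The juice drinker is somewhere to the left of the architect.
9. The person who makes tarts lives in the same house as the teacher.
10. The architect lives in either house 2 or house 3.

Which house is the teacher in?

1

From clue 1, the architect must be in house 2.
By clue 8, the juice drinker is in house 1.
By clue 5, the person who enjoys reading is in house 2.
From clue 6, the person who makes brownies must be in house 4.
That leaves wine as the drink for house 3.
House 1 hobby: only origami fits.
That leaves yoga as the hobby for house 3.
That leaves painting as the hobby for house 4.
So house 3 gets engineer for profession.
The cocoa drinker is in house 4 (clue 4).
From clue 9, the person who makes tarts must be in house 1.
From clue 9, the teacher must be in house 1.
So house 2 gets coffee for drink.
House 4 profession: only dentist fits.
The person who makes gelato is in house 3 (clue 7).
So house 2 gets pie for dessert.
So: house 1 = tarts/juice/origami/teacher, house 2 = pie/coffee/reading/architect, house 3 = gelato/wine/yoga/engineer, house 4 = brownies/cocoa/painting/dentist.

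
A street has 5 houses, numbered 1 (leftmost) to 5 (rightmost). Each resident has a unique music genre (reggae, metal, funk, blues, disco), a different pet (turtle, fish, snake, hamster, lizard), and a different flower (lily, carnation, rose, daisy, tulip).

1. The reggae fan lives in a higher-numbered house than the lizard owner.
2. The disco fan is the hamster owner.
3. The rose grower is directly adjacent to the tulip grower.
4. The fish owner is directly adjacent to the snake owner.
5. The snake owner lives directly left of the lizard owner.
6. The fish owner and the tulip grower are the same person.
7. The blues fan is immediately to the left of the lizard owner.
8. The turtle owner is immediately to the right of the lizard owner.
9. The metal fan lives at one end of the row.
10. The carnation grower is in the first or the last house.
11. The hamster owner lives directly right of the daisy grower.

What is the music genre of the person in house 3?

funk

The metal fan is narrowed to house 1 or 5; consider each.
Placing it in house 5 leads to a contradiction, so it's in house 1.
House 1's pet must be fish (nothing else left).
From clue 4, the snake owner must be in house 2.
The lizard owner is in house 3 (clue 5).
Clue 6 places the tulip grower in house 1.
By clue 7, the blues fan is in house 2.
From clue 8, the turtle owner must be in house 4.
That leaves hamster as the pet for house 5.
Clue 2 places the disco fan in house 5.
Clue 3: the rose grower is in house 2.
Clue 11: the daisy grower is in house 4.
So house 3 gets funk for music genre.
House 4 music genre: only reggae fits.
So house 3 gets lily for flower.
So house 5 gets carnation for flower.
So: house 1 = metal/fish/tulip, house 2 = blues/snake/rose, house 3 = funk/lizard/lily, house 4 = reggae/turtle/daisy, house 5 = disco/hamster/carnation.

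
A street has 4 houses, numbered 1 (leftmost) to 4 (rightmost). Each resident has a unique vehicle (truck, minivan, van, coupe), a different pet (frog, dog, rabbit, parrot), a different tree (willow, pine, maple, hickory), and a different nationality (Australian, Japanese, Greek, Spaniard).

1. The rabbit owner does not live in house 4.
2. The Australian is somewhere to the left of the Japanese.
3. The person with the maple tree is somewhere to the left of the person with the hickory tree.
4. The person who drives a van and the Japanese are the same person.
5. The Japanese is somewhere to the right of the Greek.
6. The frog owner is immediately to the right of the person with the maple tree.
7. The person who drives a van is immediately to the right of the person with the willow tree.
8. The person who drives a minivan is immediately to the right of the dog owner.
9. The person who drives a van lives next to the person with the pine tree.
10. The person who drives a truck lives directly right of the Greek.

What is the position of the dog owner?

3

House 1's vehicle must be coupe (nothing else left).
The person who drives a minivan is narrowed to house 2 or 3 or 4; consider each.
Placing it in house 2 and house 3 leads to a contradiction, so it's in house 4.
By clue 8, the dog owner is in house 3.
So house 4 gets Spaniard for nationality.
So house 3 gets Japanese for nationality.
Clue 4: the person who drives a van is in house 3.
Clue 7: the person with the willow tree is in house 2.
The only vehicle still possible for house 2 is truck.
The only tree still possible for house 1 is maple.
The only tree still possible for house 3 is hickory.
House 4 tree: only pine fits.
From clue 6, the frog owner must be in house 2.
From clue 10, the Greek must be in house 1.
House 1's pet must be rabbit (nothing else left).
So house 4 gets parrot for pet.
So house 2 gets Australian for nationality.
So: house 1 = coupe/rabbit/maple/Greek, house 2 = truck/frog/willow/Australian, house 3 = van/dog/hickory/Japanese, house 4 = minivan/parrot/pine/Spaniard.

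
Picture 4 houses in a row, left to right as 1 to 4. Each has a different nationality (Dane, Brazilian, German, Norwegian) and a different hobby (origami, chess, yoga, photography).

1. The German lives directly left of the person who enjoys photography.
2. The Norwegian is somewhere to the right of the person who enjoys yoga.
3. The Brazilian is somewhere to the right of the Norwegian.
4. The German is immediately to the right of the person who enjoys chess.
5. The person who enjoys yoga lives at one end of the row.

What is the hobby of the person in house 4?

photography

From clue 5, the person who enjoys yoga must be in house 1.
House 1's nationality must be Dane (nothing else left).
That leaves Brazilian as the nationality for house 4.
By clue 4, the German is in house 3.
House 2's nationality must be Norwegian (nothing else left).
House 2's hobby must be chess (nothing else left).
Clue 1 places the person who enjoys photography in house 4.
House 3's hobby must be origami (nothing else left).
So: house 1 = Dane/yoga, house 2 = Norwegian/chess, house 3 = German/origami, house 4 = Brazilian/photography.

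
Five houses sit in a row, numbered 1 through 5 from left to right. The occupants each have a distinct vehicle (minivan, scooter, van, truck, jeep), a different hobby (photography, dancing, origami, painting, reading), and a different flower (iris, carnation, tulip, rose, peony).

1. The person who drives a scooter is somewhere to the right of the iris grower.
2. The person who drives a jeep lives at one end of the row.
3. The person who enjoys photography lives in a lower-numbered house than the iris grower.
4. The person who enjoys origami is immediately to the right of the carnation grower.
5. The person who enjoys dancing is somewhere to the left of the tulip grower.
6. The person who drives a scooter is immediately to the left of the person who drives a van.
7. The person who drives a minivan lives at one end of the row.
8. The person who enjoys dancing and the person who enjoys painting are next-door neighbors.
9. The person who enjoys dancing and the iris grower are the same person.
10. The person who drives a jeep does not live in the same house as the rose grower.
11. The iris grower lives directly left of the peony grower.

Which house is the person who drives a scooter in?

3

So house 2 gets truck for vehicle.
That leaves scooter as the vehicle for house 3.
So house 4 gets van for vehicle.
Clue 1 places the iris grower in house 2.
From clue 3, the person who enjoys photography must be in house 1.
The person who enjoys dancing is in house 2 (clue 9).
Clue 11 places the peony grower in house 3.
Clue 4: the person who enjoys origami is in house 5.
From clue 4, the carnation grower must be in house 4.
The person who enjoys painting is in house 3 (clue 8).
The only hobby still possible for house 4 is reading.
That leaves rose as the flower for house 1.
House 5's flower must be tulip (nothing else left).
The person who drives a jeep is in house 5 (clue 10).
So house 1 gets minivan for vehicle.
So: house 1 = minivan/photography/rose, house 2 = truck/dancing/iris, house 3 = scooter/painting/peony, house 4 = van/reading/carnation, house 5 = jeep/origami/tulip.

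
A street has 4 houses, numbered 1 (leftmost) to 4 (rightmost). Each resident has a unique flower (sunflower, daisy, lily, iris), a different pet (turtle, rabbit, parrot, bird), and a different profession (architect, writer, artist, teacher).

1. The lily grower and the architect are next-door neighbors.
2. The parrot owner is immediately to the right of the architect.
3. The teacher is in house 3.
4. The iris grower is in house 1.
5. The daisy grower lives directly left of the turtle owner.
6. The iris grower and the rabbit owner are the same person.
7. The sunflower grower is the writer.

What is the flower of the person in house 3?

daisy

By clue 3, the teacher is in house 3.
Clue 4: the iris grower is in house 1.
Clue 6: the rabbit owner is in house 1.
House 4's flower must be sunflower (nothing else left).
The writer is in house 4 (clue 7).
The daisy grower is narrowed to house 2 or 3; consider each.
Placing it in house 2 leads to a contradiction, so it's in house 3.
Clue 5: the turtle owner is in house 4.
So house 2 gets lily for flower.
The architect is in house 1 (clue 1).
Clue 2 places the parrot owner in house 2.
That leaves bird as the pet for house 3.
The only profession still possible for house 2 is artist.
So: house 1 = iris/rabbit/architect, house 2 = lily/parrot/artist, house 3 = daisy/bird/teacher, house 4 = sunflower/turtle/writer.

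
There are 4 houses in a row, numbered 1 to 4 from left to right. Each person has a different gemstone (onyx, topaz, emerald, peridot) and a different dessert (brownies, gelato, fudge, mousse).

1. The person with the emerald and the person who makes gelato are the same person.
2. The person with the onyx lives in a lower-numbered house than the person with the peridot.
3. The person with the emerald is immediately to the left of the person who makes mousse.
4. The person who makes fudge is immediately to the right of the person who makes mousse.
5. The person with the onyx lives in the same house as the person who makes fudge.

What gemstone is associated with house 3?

onyx

Clue 5: the person with the onyx is in house 3.
Clue 5: the person who makes fudge is in house 3.
The only dessert still possible for house 2 is mousse.
Clue 1: the person with the emerald is in house 1.
From clue 1, the person who makes gelato must be in house 1.
By clue 2, the person with the peridot is in house 4.
House 2's gemstone must be topaz (nothing else left).
So house 4 gets brownies for dessert.
So: house 1 = emerald/gelato, house 2 = topaz/mousse, house 3 = onyx/fudge, house 4 = peridot/brownies.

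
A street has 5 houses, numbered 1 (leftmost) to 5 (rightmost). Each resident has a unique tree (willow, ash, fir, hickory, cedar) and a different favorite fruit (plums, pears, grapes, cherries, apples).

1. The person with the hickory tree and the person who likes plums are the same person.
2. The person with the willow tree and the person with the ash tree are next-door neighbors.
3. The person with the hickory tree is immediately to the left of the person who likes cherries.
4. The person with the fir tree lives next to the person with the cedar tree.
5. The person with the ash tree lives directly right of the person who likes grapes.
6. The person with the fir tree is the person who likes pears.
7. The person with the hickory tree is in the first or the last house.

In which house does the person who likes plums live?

1

From clue 7, the person with the hickory tree must be in house 1.
Clue 1 places the person who likes plums in house 1.
From clue 3, the person who likes cherries must be in house 2.
So house 2 gets cedar for tree.
By clue 4, the person with the fir tree is in house 3.
By clue 6, the person who likes pears is in house 3.
House 4 favorite fruit: only grapes fits.
The only favorite fruit still possible for house 5 is apples.
Clue 5: the person with the ash tree is in house 5.
That leaves willow as the tree for house 4.
So: house 1 = hickory/plums, house 2 = cedar/cherries, house 3 = fir/pears, house 4 = willow/grapes, house 5 = ash/apples.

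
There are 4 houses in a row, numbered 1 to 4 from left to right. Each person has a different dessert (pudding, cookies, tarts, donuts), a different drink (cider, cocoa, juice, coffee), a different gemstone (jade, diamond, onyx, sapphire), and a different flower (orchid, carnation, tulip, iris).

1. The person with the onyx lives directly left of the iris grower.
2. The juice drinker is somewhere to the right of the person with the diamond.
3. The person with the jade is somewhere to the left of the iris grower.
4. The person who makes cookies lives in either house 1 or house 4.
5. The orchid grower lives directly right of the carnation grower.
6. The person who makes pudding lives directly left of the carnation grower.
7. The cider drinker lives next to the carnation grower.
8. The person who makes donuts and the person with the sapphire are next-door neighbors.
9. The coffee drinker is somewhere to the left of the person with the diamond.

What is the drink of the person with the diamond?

cocoa

House 4 gemstone: only sapphire fits.
So house 1 gets tulip for flower.
By clue 8, the person who makes donuts is in house 3.
The person who makes cookies is narrowed to house 1 or 4; consider each.
Placing it in house 1 leads to a contradiction, so it's in house 4.
The person who makes pudding is narrowed to house 1 or 2; consider each.
Placing it in house 2 leads to a contradiction, so it's in house 1.
Clue 6 places the carnation grower in house 2.
House 2's dessert must be tarts (nothing else left).
From clue 5, the orchid grower must be in house 3.
The only gemstone still possible for house 1 is jade.
So house 4 gets iris for flower.
Clue 1 places the person with the onyx in house 3.
House 2's gemstone must be diamond (nothing else left).
The coffee drinker is in house 1 (clue 9).
The only drink still possible for house 2 is cocoa.
House 4's drink must be juice (nothing else left).
House 3 drink: only cider fits.
So: house 1 = pudding/coffee/jade/tulip, house 2 = tarts/cocoa/diamond/carnation, house 3 = donuts/cider/onyx/orchid, house 4 = cookies/juice/sapphire/iris.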